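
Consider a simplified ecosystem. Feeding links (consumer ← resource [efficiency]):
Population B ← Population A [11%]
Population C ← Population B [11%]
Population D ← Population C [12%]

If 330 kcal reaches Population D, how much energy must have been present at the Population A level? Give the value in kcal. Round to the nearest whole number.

227273 kcal

Cumulative transfer efficiency: 0.11 × 0.11 × 0.12 = 0.001452
Population A energy = 330 / 0.001452 = 227273 kcal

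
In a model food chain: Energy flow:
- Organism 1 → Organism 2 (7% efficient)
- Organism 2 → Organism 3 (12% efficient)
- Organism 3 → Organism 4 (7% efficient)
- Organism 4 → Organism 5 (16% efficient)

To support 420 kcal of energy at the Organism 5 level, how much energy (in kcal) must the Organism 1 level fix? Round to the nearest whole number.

4464286 kcal

Cumulative transfer efficiency: 0.07 × 0.12 × 0.07 × 0.16 = 0.00009408
Organism 1 energy = 420 / 0.00009408 = 4464286 kcal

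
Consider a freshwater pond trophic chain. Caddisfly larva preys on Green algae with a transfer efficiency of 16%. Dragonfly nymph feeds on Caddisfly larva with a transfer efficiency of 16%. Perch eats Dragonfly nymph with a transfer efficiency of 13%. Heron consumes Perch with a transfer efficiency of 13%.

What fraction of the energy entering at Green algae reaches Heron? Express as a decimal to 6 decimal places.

Product of link efficiencies: 0.16 × 0.16 × 0.13 × 0.13 = 0.00043264

0.000433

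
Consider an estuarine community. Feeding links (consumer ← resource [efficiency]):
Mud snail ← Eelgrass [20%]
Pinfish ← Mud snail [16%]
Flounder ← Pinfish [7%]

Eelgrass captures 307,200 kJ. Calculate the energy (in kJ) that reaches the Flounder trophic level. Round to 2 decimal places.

Mud snail: 307200 × 0.2 = 61440 kJ
Pinfish: 61440 × 0.16 = 9830.4 kJ
Flounder: 9830.4 × 0.07 = 688.128 kJ

688.13 kJ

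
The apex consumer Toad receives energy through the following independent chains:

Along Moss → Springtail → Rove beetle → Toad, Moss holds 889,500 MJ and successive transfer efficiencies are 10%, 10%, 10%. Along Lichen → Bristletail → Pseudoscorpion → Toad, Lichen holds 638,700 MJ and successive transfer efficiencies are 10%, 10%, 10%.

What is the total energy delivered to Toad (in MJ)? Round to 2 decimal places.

1528.20 MJ

Via Moss: 889500 × 0.1 × 0.1 × 0.1 = 889.5 MJ
Via Lichen: 638700 × 0.1 × 0.1 × 0.1 = 638.7 MJ
Total at Toad: 889.5 + 638.7 = 1528.2 MJ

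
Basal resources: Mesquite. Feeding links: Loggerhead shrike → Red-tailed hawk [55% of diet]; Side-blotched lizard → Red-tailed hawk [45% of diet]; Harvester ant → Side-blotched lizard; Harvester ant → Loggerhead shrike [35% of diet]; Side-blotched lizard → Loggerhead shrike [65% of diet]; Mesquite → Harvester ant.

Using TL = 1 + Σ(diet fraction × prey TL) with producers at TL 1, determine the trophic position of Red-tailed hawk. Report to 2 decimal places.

Harvester ant: 1 + 1 = 2
Side-blotched lizard: 1 + 2 = 3
Loggerhead shrike: 1 + (0.65×3 + 0.35×2) = 3.65
Red-tailed hawk: 1 + (0.45×3 + 0.55×3.65) = 4.3575

4.36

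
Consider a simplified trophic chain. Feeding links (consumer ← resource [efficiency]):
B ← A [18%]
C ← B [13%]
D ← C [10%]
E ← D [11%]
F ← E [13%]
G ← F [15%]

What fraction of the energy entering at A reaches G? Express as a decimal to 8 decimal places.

0.00000502

Product of link efficiencies: 0.18 × 0.13 × 0.1 × 0.11 × 0.13 × 0.15 = 0.0000050193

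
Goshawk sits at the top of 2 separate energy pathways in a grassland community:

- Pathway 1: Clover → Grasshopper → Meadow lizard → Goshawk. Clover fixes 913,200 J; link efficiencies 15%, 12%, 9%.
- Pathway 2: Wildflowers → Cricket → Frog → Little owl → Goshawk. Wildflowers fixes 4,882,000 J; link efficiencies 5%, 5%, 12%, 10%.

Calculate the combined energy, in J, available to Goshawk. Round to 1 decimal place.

1625.8 J

Pathway 1: 913200 × 0.15 × 0.12 × 0.09 = 1479.384 J
Pathway 2: 4882000 × 0.05 × 0.05 × 0.12 × 0.1 = 146.46 J
Total at Goshawk: 1479.384 + 146.46 = 1625.844 J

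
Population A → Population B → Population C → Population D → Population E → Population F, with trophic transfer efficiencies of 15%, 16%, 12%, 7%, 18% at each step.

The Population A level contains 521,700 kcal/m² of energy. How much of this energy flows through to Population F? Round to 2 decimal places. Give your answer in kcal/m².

Population B: 521700 × 0.15 = 78255 kcal/m²
Population C: 78255 × 0.16 = 12520.8 kcal/m²
Population D: 12520.8 × 0.12 = 1502.496 kcal/m²
Population E: 1502.496 × 0.07 = 105.17472 kcal/m²
Population F: 105.17472 × 0.18 = 18.9314496 kcal/m²

18.93 kcal/m²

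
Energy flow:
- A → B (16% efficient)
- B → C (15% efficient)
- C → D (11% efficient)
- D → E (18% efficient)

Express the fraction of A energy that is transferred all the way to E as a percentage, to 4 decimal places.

Product of link efficiencies: 0.16 × 0.15 × 0.11 × 0.18 = 0.0004752
As a percentage: 0.0004752 × 100 = 0.0475%

0.0475%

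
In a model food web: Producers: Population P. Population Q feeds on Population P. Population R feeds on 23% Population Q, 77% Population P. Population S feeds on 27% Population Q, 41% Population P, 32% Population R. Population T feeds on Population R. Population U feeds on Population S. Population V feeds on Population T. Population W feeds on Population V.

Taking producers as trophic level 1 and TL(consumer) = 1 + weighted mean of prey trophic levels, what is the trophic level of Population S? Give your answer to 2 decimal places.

2.66

Population Q: 1 + 1 = 2
Population R: 1 + (0.23×2 + 0.77×1) = 2.23
Population S: 1 + (0.27×2 + 0.41×1 + 0.32×2.23) = 2.6636
Population T: 1 + 2.23 = 3.23
Population U: 1 + 2.6636 = 3.6636
Population V: 1 + 3.23 = 4.23
Population W: 1 + 4.23 = 5.23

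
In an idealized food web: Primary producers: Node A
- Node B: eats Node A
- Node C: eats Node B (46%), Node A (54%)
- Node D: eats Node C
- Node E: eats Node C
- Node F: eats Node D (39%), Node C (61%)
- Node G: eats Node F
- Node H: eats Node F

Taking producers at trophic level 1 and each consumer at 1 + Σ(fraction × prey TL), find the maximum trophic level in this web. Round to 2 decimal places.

Node B: 1 + 1 = 2
Node C: 1 + (0.46×2 + 0.54×1) = 2.46
Node D: 1 + 2.46 = 3.46
Node E: 1 + 2.46 = 3.46
Node F: 1 + (0.39×3.46 + 0.61×2.46) = 3.85
Node G: 1 + 3.85 = 4.85
Node H: 1 + 3.85 = 4.85

4.85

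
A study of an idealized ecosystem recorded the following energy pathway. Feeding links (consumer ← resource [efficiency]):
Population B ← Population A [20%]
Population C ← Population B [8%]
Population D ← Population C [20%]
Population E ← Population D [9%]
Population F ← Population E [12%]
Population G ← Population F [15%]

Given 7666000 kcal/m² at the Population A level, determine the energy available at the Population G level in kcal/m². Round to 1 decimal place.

Population B: 7666000 × 0.2 = 1533200 kcal/m²
Population C: 1533200 × 0.08 = 122656 kcal/m²
Population D: 122656 × 0.2 = 24531.2 kcal/m²
Population E: 24531.2 × 0.09 = 2207.808 kcal/m²
Population F: 2207.808 × 0.12 = 264.93696 kcal/m²
Population G: 264.93696 × 0.15 = 39.740544 kcal/m²

39.7 kcal/m²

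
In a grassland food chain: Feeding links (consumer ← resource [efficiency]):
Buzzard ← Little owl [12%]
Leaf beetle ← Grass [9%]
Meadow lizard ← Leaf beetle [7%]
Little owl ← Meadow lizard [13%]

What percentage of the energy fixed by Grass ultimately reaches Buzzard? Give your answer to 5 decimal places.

Product of link efficiencies: 0.09 × 0.07 × 0.13 × 0.12 = 0.00009828
As a percentage: 0.00009828 × 100 = 0.00983%

0.00983%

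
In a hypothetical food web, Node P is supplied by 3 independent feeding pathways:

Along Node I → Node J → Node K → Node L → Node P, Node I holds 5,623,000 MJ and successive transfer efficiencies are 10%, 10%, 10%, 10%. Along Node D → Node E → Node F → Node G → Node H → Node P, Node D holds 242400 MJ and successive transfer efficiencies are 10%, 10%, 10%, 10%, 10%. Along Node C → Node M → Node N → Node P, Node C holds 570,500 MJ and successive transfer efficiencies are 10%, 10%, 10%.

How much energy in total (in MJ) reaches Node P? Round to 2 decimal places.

1135.22 MJ

Via Node I: 5623000 × 0.1 × 0.1 × 0.1 × 0.1 = 562.3 MJ
Via Node D: 242400 × 0.1 × 0.1 × 0.1 × 0.1 × 0.1 = 2.424 MJ
Via Node C: 570500 × 0.1 × 0.1 × 0.1 = 570.5 MJ
Total at Node P: 562.3 + 2.424 + 570.5 = 1135.224 MJ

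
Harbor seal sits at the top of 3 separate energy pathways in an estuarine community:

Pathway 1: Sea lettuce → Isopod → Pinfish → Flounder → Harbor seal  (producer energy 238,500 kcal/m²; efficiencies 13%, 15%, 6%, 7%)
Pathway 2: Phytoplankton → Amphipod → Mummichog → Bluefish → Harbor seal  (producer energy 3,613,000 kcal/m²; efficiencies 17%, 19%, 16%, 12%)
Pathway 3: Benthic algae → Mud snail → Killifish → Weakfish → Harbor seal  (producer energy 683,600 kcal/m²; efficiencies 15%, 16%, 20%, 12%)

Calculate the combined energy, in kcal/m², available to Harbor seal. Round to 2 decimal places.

2653.92 kcal/m²

Pathway 1: 238500 × 0.13 × 0.15 × 0.06 × 0.07 = 19.53315 kcal/m²
Pathway 2: 3613000 × 0.17 × 0.19 × 0.16 × 0.12 = 2240.63808 kcal/m²
Pathway 3: 683600 × 0.15 × 0.16 × 0.2 × 0.12 = 393.7536 kcal/m²
Total at Harbor seal: 19.53315 + 2240.63808 + 393.7536 = 2653.92483 kcal/m²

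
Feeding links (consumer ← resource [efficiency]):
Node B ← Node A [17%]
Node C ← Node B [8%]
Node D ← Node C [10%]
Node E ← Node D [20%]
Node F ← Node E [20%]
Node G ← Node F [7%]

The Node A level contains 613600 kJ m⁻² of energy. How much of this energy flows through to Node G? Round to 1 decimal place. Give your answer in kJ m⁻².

2.3 kJ m⁻²

Node B: 613600 × 0.17 = 104312 kJ m⁻²
Node C: 104312 × 0.08 = 8344.96 kJ m⁻²
Node D: 8344.96 × 0.1 = 834.496 kJ m⁻²
Node E: 834.496 × 0.2 = 166.8992 kJ m⁻²
Node F: 166.8992 × 0.2 = 33.37984 kJ m⁻²
Node G: 33.37984 × 0.07 = 2.3365888 kJ m⁻²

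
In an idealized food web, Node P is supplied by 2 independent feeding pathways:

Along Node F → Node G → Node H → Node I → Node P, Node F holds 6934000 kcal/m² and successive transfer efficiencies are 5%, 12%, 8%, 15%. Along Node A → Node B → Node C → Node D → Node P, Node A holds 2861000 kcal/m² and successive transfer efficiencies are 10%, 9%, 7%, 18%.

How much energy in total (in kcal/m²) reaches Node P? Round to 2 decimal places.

Via Node F: 6934000 × 0.05 × 0.12 × 0.08 × 0.15 = 499.248 kcal/m²
Via Node A: 2861000 × 0.1 × 0.09 × 0.07 × 0.18 = 324.4374 kcal/m²
Total at Node P: 499.248 + 324.4374 = 823.6854 kcal/m²

823.69 kcal/m²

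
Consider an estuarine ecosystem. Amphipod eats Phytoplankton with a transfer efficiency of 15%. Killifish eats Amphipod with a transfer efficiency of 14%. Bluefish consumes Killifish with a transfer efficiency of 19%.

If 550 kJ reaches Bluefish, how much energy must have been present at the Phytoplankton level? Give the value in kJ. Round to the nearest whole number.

Cumulative transfer efficiency: 0.15 × 0.14 × 0.19 = 0.00399
Phytoplankton energy = 550 / 0.00399 = 137845 kJ

137845 kJ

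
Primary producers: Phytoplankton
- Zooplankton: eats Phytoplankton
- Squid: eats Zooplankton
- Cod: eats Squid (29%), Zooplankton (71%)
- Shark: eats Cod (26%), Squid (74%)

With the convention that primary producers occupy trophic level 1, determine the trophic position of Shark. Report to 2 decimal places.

Zooplankton: 1 + 1 = 2
Squid: 1 + 2 = 3
Cod: 1 + (0.29×3 + 0.71×2) = 3.29
Shark: 1 + (0.26×3.29 + 0.74×3) = 4.0754

4.08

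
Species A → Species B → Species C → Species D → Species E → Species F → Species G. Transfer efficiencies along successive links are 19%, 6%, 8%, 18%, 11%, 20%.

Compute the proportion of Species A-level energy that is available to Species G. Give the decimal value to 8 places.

0.00000361

Product of link efficiencies: 0.19 × 0.06 × 0.08 × 0.18 × 0.11 × 0.2 = 0.00000361152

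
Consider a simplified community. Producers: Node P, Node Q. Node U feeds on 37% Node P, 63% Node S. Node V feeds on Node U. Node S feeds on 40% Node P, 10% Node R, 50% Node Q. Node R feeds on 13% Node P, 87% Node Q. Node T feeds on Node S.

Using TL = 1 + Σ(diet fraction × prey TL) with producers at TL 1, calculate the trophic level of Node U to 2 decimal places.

2.69

Node R: 1 + (0.13×1 + 0.87×1) = 2
Node S: 1 + (0.4×1 + 0.1×2 + 0.5×1) = 2.1
Node T: 1 + 2.1 = 3.1
Node U: 1 + (0.37×1 + 0.63×2.1) = 2.693
Node V: 1 + 2.693 = 3.693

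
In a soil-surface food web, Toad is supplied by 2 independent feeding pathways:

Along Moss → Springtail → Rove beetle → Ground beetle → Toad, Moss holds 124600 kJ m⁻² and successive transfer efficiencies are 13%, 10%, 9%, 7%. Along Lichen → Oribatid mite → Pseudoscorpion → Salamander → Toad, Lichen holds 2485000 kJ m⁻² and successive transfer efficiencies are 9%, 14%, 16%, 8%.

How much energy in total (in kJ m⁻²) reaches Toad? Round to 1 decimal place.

Via Moss: 124600 × 0.13 × 0.1 × 0.09 × 0.07 = 10.20474 kJ m⁻²
Via Lichen: 2485000 × 0.09 × 0.14 × 0.16 × 0.08 = 400.7808 kJ m⁻²
Total at Toad: 10.20474 + 400.7808 = 410.98554 kJ m⁻²

411.0 kJ m⁻²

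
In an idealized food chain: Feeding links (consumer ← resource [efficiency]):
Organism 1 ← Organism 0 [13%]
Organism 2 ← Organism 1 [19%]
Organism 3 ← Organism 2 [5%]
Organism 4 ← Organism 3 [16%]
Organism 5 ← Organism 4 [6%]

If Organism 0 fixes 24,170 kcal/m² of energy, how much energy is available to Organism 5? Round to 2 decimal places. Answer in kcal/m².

0.29 kcal/m²

Organism 1: 24170 × 0.13 = 3142.1 kcal/m²
Organism 2: 3142.1 × 0.19 = 596.999 kcal/m²
Organism 3: 596.999 × 0.05 = 29.84995 kcal/m²
Organism 4: 29.84995 × 0.16 = 4.775992 kcal/m²
Organism 5: 4.775992 × 0.06 = 0.28655952 kcal/m²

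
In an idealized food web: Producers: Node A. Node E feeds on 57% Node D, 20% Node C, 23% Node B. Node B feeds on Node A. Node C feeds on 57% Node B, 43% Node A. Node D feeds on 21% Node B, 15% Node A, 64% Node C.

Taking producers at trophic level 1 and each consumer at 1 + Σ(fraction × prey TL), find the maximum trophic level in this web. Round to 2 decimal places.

3.81

Node B: 1 + 1 = 2
Node C: 1 + (0.57×2 + 0.43×1) = 2.57
Node D: 1 + (0.21×2 + 0.15×1 + 0.64×2.57) = 3.2148
Node E: 1 + (0.57×3.2148 + 0.2×2.57 + 0.23×2) = 3.806436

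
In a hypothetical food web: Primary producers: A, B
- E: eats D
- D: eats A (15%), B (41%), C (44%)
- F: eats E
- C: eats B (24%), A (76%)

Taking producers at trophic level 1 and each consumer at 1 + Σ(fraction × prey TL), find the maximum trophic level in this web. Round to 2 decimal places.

C: 1 + (0.24×1 + 0.76×1) = 2
D: 1 + (0.15×1 + 0.41×1 + 0.44×2) = 2.44
E: 1 + 2.44 = 3.44
F: 1 + 3.44 = 4.44

4.44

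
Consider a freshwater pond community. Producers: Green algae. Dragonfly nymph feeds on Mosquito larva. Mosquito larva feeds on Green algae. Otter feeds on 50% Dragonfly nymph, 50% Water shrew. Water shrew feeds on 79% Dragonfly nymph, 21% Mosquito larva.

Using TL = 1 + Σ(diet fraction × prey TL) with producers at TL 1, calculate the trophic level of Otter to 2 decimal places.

4.40

Mosquito larva: 1 + 1 = 2
Dragonfly nymph: 1 + 2 = 3
Water shrew: 1 + (0.79×3 + 0.21×2) = 3.79
Otter: 1 + (0.5×3 + 0.5×3.79) = 4.395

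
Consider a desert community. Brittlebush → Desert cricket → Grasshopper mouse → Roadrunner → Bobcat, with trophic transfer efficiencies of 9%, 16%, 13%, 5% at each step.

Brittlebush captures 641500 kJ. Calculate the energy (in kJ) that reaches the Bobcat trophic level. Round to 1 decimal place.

Desert cricket: 641500 × 0.09 = 57735 kJ
Grasshopper mouse: 57735 × 0.16 = 9237.6 kJ
Roadrunner: 9237.6 × 0.13 = 1200.888 kJ
Bobcat: 1200.888 × 0.05 = 60.0444 kJ

60.0 kJ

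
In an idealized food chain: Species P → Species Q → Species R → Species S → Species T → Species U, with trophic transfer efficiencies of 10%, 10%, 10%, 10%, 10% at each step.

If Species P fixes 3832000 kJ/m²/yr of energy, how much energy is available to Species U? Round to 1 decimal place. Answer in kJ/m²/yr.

Species Q: 3832000 × 0.1 = 383200 kJ/m²/yr
Species R: 383200 × 0.1 = 38320 kJ/m²/yr
Species S: 38320 × 0.1 = 3832 kJ/m²/yr
Species T: 3832 × 0.1 = 383.2 kJ/m²/yr
Species U: 383.2 × 0.1 = 38.32 kJ/m²/yr

38.3 kJ/m²/yr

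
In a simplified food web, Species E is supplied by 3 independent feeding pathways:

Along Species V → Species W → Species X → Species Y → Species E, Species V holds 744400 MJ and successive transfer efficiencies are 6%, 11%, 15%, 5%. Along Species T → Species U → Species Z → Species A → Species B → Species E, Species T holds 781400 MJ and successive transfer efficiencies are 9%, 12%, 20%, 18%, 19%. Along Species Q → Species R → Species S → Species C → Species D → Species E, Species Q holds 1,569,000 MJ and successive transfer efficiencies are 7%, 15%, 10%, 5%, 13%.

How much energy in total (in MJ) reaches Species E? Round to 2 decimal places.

Via Species V: 744400 × 0.06 × 0.11 × 0.15 × 0.05 = 36.8478 MJ
Via Species T: 781400 × 0.09 × 0.12 × 0.2 × 0.18 × 0.19 = 57.7235808 MJ
Via Species Q: 1569000 × 0.07 × 0.15 × 0.1 × 0.05 × 0.13 = 10.708425 MJ
Total at Species E: 36.8478 + 57.7235808 + 10.708425 = 105.2798058 MJ

105.28 MJ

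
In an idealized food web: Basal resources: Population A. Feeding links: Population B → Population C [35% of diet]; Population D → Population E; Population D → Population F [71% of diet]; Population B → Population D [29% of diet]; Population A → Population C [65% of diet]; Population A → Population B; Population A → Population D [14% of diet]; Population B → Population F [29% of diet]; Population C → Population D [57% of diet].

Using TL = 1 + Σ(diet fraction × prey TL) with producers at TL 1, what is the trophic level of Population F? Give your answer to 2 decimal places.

3.75

Population B: 1 + 1 = 2
Population C: 1 + (0.35×2 + 0.65×1) = 2.35
Population D: 1 + (0.29×2 + 0.14×1 + 0.57×2.35) = 3.0595
Population E: 1 + 3.0595 = 4.0595
Population F: 1 + (0.29×2 + 0.71×3.0595) = 3.752245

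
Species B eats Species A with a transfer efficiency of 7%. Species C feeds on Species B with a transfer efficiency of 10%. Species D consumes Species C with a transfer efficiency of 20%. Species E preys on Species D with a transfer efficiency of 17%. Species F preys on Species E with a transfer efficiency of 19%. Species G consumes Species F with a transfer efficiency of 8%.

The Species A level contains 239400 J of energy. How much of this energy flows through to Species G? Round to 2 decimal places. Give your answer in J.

Species B: 239400 × 0.07 = 16758 J
Species C: 16758 × 0.1 = 1675.8 J
Species D: 1675.8 × 0.2 = 335.16 J
Species E: 335.16 × 0.17 = 56.9772 J
Species F: 56.9772 × 0.19 = 10.825668 J
Species G: 10.825668 × 0.08 = 0.86605344 J

0.87 J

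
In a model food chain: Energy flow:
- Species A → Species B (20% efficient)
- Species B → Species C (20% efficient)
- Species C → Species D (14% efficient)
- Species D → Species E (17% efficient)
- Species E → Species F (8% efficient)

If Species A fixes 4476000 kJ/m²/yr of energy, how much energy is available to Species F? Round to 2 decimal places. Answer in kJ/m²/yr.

Species B: 4476000 × 0.2 = 895200 kJ/m²/yr
Species C: 895200 × 0.2 = 179040 kJ/m²/yr
Species D: 179040 × 0.14 = 25065.6 kJ/m²/yr
Species E: 25065.6 × 0.17 = 4261.152 kJ/m²/yr
Species F: 4261.152 × 0.08 = 340.89216 kJ/m²/yr

340.89 kJ/m²/yr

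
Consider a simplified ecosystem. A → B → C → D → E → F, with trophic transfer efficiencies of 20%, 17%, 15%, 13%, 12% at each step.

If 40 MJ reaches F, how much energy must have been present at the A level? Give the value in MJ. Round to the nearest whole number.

Cumulative transfer efficiency: 0.2 × 0.17 × 0.15 × 0.13 × 0.12 = 0.00007956
A energy = 40 / 0.00007956 = 502765 MJ

502765 MJ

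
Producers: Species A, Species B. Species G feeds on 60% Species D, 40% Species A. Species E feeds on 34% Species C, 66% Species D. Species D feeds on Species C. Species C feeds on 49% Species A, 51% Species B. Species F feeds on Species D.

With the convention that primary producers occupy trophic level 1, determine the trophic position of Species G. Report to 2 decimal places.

Species C: 1 + (0.49×1 + 0.51×1) = 2
Species D: 1 + 2 = 3
Species E: 1 + (0.34×2 + 0.66×3) = 3.66
Species F: 1 + 3 = 4
Species G: 1 + (0.6×3 + 0.4×1) = 3.2

3.20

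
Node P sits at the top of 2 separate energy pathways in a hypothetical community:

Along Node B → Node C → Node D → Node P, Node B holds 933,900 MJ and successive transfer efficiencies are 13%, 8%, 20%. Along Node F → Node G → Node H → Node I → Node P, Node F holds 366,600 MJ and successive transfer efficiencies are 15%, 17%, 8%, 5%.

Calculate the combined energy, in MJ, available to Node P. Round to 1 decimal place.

Via Node B: 933900 × 0.13 × 0.08 × 0.2 = 1942.512 MJ
Via Node F: 366600 × 0.15 × 0.17 × 0.08 × 0.05 = 37.3932 MJ
Total at Node P: 1942.512 + 37.3932 = 1979.9052 MJ

1979.9 MJ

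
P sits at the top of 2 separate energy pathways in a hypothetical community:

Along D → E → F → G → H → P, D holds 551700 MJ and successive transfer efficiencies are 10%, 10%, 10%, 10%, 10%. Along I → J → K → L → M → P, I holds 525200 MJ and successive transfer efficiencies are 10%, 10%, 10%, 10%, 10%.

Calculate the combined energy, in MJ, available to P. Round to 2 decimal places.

Via D: 551700 × 0.1 × 0.1 × 0.1 × 0.1 × 0.1 = 5.517 MJ
Via I: 525200 × 0.1 × 0.1 × 0.1 × 0.1 × 0.1 = 5.252 MJ
Total at P: 5.517 + 5.252 = 10.769 MJ

10.77 MJ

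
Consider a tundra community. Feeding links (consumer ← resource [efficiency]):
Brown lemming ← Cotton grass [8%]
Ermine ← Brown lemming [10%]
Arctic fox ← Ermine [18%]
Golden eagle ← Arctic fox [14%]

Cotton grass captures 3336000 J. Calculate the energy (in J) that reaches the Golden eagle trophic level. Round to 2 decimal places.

Brown lemming: 3336000 × 0.08 = 266880 J
Ermine: 266880 × 0.1 = 26688 J
Arctic fox: 26688 × 0.18 = 4803.84 J
Golden eagle: 4803.84 × 0.14 = 672.5376 J

672.54 J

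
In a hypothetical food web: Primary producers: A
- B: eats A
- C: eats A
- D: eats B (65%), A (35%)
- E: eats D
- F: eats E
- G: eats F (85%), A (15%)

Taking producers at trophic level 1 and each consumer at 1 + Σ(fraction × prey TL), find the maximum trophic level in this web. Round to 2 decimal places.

5.10

B: 1 + 1 = 2
C: 1 + 1 = 2
D: 1 + (0.65×2 + 0.35×1) = 2.65
E: 1 + 2.65 = 3.65
F: 1 + 3.65 = 4.65
G: 1 + (0.85×4.65 + 0.15×1) = 5.1025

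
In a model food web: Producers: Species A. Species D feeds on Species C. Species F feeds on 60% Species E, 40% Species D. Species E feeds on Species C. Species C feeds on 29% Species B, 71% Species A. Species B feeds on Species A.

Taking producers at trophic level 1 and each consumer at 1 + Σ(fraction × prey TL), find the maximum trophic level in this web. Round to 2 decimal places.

4.29

Species B: 1 + 1 = 2
Species C: 1 + (0.29×2 + 0.71×1) = 2.29
Species D: 1 + 2.29 = 3.29
Species E: 1 + 2.29 = 3.29
Species F: 1 + (0.6×3.29 + 0.4×3.29) = 4.29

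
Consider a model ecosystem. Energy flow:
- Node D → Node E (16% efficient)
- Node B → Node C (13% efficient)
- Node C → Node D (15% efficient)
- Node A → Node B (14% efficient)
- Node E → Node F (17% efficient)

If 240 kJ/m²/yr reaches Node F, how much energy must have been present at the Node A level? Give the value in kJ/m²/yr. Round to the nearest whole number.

Cumulative transfer efficiency: 0.14 × 0.13 × 0.15 × 0.16 × 0.17 = 0.000074256
Node A energy = 240 / 0.000074256 = 3232062 kJ/m²/yr

3232062 kJ/m²/yr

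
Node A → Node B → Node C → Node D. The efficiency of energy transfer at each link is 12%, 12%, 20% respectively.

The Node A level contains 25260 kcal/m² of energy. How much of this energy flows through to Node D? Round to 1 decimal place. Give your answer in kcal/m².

72.7 kcal/m²

Node B: 25260 × 0.12 = 3031.2 kcal/m²
Node C: 3031.2 × 0.12 = 363.744 kcal/m²
Node D: 363.744 × 0.2 = 72.7488 kcal/m²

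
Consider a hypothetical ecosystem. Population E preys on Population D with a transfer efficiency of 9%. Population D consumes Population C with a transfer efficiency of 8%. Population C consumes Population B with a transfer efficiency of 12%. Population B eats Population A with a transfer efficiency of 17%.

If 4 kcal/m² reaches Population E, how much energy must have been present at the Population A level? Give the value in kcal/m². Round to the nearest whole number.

Cumulative transfer efficiency: 0.17 × 0.12 × 0.08 × 0.09 = 0.00014688
Population A energy = 4 / 0.00014688 = 27233 kcal/m²

27233 kcal/m²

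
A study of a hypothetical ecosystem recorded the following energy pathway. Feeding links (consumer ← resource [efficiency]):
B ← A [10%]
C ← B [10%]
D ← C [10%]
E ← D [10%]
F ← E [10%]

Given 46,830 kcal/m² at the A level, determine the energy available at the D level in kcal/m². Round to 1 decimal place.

B: 46830 × 0.1 = 4683 kcal/m²
C: 4683 × 0.1 = 468.3 kcal/m²
D: 468.3 × 0.1 = 46.83 kcal/m²

46.8 kcal/m²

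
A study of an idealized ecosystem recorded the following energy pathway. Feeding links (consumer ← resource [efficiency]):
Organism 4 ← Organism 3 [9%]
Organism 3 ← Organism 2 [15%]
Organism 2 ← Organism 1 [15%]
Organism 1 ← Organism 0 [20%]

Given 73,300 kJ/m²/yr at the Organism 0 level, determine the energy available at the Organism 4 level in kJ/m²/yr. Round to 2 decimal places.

29.69 kJ/m²/yr

Organism 1: 73300 × 0.2 = 14660 kJ/m²/yr
Organism 2: 14660 × 0.15 = 2199 kJ/m²/yr
Organism 3: 2199 × 0.15 = 329.85 kJ/m²/yr
Organism 4: 329.85 × 0.09 = 29.6865 kJ/m²/yr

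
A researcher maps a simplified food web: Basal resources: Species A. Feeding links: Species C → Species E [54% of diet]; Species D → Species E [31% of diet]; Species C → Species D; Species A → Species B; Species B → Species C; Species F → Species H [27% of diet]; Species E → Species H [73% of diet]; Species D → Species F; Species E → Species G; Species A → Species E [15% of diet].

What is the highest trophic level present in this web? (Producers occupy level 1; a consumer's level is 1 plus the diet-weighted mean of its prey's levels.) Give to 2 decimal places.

Species B: 1 + 1 = 2
Species C: 1 + 2 = 3
Species D: 1 + 3 = 4
Species E: 1 + (0.54×3 + 0.31×4 + 0.15×1) = 4.01
Species F: 1 + 4 = 5
Species G: 1 + 4.01 = 5.01
Species H: 1 + (0.73×4.01 + 0.27×5) = 5.2773

5.28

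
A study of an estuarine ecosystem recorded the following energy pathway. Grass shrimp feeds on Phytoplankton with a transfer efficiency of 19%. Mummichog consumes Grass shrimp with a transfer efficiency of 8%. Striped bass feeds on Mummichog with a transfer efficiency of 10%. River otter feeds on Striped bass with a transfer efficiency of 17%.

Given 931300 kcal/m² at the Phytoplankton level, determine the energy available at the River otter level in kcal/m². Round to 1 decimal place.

240.6 kcal/m²

Grass shrimp: 931300 × 0.19 = 176947 kcal/m²
Mummichog: 176947 × 0.08 = 14155.76 kcal/m²
Striped bass: 14155.76 × 0.1 = 1415.576 kcal/m²
River otter: 1415.576 × 0.17 = 240.64792 kcal/m²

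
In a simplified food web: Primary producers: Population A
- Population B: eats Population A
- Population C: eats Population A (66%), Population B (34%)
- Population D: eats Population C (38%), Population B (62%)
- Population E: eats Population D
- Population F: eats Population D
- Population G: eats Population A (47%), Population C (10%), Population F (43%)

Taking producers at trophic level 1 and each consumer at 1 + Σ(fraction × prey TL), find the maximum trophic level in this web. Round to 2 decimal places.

Population B: 1 + 1 = 2
Population C: 1 + (0.66×1 + 0.34×2) = 2.34
Population D: 1 + (0.38×2.34 + 0.62×2) = 3.1292
Population E: 1 + 3.1292 = 4.1292
Population F: 1 + 3.1292 = 4.1292
Population G: 1 + (0.47×1 + 0.1×2.34 + 0.43×4.1292) = 3.479556

4.13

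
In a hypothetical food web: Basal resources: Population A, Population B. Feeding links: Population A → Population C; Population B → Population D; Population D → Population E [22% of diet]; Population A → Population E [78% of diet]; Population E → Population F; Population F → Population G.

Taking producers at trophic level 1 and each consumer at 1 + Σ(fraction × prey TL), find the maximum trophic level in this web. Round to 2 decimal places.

4.22

Population C: 1 + 1 = 2
Population D: 1 + 1 = 2
Population E: 1 + (0.22×2 + 0.78×1) = 2.22
Population F: 1 + 2.22 = 3.22
Population G: 1 + 3.22 = 4.22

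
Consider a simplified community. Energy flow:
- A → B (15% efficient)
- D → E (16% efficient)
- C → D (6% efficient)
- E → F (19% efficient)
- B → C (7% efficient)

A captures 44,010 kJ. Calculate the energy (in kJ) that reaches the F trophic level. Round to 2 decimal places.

0.84 kJ

B: 44010 × 0.15 = 6601.5 kJ
C: 6601.5 × 0.07 = 462.105 kJ
D: 462.105 × 0.06 = 27.7263 kJ
E: 27.7263 × 0.16 = 4.436208 kJ
F: 4.436208 × 0.19 = 0.84287952 kJ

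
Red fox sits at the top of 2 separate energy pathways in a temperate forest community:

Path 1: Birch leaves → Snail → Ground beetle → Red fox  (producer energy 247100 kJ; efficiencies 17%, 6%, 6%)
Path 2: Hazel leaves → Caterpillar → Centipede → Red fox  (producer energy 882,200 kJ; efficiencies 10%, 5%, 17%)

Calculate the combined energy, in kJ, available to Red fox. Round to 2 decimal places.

Path 1: 247100 × 0.17 × 0.06 × 0.06 = 151.2252 kJ
Path 2: 882200 × 0.1 × 0.05 × 0.17 = 749.87 kJ
Total at Red fox: 151.2252 + 749.87 = 901.0952 kJ

901.10 kJ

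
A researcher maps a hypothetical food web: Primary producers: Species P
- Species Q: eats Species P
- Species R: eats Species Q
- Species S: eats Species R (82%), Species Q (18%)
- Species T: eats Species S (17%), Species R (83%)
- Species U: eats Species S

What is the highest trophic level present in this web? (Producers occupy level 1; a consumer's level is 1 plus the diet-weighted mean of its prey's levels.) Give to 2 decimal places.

Species Q: 1 + 1 = 2
Species R: 1 + 2 = 3
Species S: 1 + (0.82×3 + 0.18×2) = 3.82
Species T: 1 + (0.17×3.82 + 0.83×3) = 4.1394
Species U: 1 + 3.82 = 4.82

4.82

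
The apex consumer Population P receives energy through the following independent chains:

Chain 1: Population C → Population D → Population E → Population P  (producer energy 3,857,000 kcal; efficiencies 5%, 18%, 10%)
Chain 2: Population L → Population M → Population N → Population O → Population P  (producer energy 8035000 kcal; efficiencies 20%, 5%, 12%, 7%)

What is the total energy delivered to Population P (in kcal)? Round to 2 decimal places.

Chain 1: 3857000 × 0.05 × 0.18 × 0.1 = 3471.3 kcal
Chain 2: 8035000 × 0.2 × 0.05 × 0.12 × 0.07 = 674.94 kcal
Total at Population P: 3471.3 + 674.94 = 4146.24 kcal

4146.24 kcal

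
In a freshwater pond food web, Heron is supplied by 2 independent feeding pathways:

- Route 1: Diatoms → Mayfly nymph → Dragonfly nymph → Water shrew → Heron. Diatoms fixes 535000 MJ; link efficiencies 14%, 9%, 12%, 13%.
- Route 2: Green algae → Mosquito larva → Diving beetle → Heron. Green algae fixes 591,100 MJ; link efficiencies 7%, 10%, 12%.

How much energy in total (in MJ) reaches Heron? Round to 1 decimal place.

Route 1: 535000 × 0.14 × 0.09 × 0.12 × 0.13 = 105.1596 MJ
Route 2: 591100 × 0.07 × 0.1 × 0.12 = 496.524 MJ
Total at Heron: 105.1596 + 496.524 = 601.6836 MJ

601.7 MJ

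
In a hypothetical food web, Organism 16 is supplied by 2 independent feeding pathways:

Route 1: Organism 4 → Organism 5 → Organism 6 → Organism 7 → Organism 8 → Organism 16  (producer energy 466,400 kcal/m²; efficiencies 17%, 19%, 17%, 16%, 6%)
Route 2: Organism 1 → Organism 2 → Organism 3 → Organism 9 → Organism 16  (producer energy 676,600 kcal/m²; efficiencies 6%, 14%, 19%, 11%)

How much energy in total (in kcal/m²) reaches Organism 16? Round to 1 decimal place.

143.4 kcal/m²

Route 1: 466400 × 0.17 × 0.19 × 0.17 × 0.16 × 0.06 = 24.58562304 kcal/m²
Route 2: 676600 × 0.06 × 0.14 × 0.19 × 0.11 = 118.783896 kcal/m²
Total at Organism 16: 24.58562304 + 118.783896 = 143.36951904 kcal/m²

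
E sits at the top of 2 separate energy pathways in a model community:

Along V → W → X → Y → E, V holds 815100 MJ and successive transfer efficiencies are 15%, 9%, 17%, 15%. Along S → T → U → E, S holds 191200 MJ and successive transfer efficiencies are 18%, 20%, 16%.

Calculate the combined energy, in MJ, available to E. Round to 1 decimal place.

1381.9 MJ

Via V: 815100 × 0.15 × 0.09 × 0.17 × 0.15 = 280.598175 MJ
Via S: 191200 × 0.18 × 0.2 × 0.16 = 1101.312 MJ
Total at E: 280.598175 + 1101.312 = 1381.910175 MJ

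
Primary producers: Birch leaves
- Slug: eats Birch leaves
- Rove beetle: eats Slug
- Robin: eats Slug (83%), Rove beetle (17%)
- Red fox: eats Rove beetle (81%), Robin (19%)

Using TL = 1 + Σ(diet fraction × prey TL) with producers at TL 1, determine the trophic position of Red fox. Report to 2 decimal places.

4.03

Slug: 1 + 1 = 2
Rove beetle: 1 + 2 = 3
Robin: 1 + (0.83×2 + 0.17×3) = 3.17
Red fox: 1 + (0.81×3 + 0.19×3.17) = 4.0323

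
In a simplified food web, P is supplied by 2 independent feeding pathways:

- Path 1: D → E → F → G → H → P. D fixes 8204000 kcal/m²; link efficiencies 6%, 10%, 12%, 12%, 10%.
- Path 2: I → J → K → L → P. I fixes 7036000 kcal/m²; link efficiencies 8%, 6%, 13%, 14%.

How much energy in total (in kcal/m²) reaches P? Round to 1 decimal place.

Path 1: 8204000 × 0.06 × 0.1 × 0.12 × 0.12 × 0.1 = 70.88256 kcal/m²
Path 2: 7036000 × 0.08 × 0.06 × 0.13 × 0.14 = 614.66496 kcal/m²
Total at P: 70.88256 + 614.66496 = 685.54752 kcal/m²

685.5 kcal/m²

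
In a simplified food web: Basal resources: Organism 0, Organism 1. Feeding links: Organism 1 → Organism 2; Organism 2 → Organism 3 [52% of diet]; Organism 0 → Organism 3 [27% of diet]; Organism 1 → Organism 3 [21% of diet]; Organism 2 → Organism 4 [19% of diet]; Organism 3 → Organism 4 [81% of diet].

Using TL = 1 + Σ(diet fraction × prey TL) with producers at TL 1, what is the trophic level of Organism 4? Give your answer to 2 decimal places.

3.42

Organism 2: 1 + 1 = 2
Organism 3: 1 + (0.52×2 + 0.27×1 + 0.21×1) = 2.52
Organism 4: 1 + (0.19×2 + 0.81×2.52) = 3.4212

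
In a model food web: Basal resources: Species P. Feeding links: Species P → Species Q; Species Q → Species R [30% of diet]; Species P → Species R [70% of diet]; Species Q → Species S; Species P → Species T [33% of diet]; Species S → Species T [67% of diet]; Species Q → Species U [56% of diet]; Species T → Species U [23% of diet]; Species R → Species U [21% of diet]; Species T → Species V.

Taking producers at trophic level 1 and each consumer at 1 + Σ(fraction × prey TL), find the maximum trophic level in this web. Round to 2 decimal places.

Species Q: 1 + 1 = 2
Species R: 1 + (0.3×2 + 0.7×1) = 2.3
Species S: 1 + 2 = 3
Species T: 1 + (0.33×1 + 0.67×3) = 3.34
Species U: 1 + (0.56×2 + 0.23×3.34 + 0.21×2.3) = 3.3712
Species V: 1 + 3.34 = 4.34

4.34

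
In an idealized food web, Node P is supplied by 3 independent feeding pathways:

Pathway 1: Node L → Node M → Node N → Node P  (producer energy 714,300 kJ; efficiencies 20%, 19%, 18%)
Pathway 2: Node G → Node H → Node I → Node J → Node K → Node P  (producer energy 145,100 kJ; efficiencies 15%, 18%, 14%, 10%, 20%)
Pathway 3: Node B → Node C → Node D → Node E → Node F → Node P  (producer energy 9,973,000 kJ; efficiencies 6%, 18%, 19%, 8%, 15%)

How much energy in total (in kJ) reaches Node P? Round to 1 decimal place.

5142.4 kJ

Pathway 1: 714300 × 0.2 × 0.19 × 0.18 = 4885.812 kJ
Pathway 2: 145100 × 0.15 × 0.18 × 0.14 × 0.1 × 0.2 = 10.96956 kJ
Pathway 3: 9973000 × 0.06 × 0.18 × 0.19 × 0.08 × 0.15 = 245.575152 kJ
Total at Node P: 4885.812 + 10.96956 + 245.575152 = 5142.356712 kJ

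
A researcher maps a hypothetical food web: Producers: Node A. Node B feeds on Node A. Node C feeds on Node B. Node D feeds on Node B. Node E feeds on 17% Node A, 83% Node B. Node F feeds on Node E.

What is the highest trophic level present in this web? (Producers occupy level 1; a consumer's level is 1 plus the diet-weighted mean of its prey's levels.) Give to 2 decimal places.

3.83

Node B: 1 + 1 = 2
Node C: 1 + 2 = 3
Node D: 1 + 2 = 3
Node E: 1 + (0.17×1 + 0.83×2) = 2.83
Node F: 1 + 2.83 = 3.83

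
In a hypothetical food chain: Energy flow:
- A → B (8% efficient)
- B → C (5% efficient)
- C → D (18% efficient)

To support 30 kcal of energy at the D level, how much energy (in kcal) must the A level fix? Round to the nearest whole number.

41667 kcal

Cumulative transfer efficiency: 0.08 × 0.05 × 0.18 = 0.00072
A energy = 30 / 0.00072 = 41667 kcal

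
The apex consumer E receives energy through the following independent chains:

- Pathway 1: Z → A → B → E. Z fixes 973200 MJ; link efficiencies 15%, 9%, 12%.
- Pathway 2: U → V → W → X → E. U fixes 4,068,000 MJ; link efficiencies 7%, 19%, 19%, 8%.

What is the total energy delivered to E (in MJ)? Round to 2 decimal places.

Pathway 1: 973200 × 0.15 × 0.09 × 0.12 = 1576.584 MJ
Pathway 2: 4068000 × 0.07 × 0.19 × 0.19 × 0.08 = 822.38688 MJ
Total at E: 1576.584 + 822.38688 = 2398.97088 MJ

2398.97 MJ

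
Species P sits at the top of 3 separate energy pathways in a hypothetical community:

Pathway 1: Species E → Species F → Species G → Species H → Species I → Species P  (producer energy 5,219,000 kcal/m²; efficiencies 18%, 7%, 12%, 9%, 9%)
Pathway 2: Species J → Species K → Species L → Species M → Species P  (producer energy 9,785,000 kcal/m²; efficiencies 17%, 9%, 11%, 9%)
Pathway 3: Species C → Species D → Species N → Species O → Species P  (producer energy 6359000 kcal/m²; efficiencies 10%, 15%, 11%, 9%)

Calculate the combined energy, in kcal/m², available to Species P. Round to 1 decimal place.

Pathway 1: 5219000 × 0.18 × 0.07 × 0.12 × 0.09 × 0.09 = 63.9181368 kcal/m²
Pathway 2: 9785000 × 0.17 × 0.09 × 0.11 × 0.09 = 1482.13395 kcal/m²
Pathway 3: 6359000 × 0.1 × 0.15 × 0.11 × 0.09 = 944.3115 kcal/m²
Total at Species P: 63.9181368 + 1482.13395 + 944.3115 = 2490.3635868 kcal/m²

2490.4 kcal/m²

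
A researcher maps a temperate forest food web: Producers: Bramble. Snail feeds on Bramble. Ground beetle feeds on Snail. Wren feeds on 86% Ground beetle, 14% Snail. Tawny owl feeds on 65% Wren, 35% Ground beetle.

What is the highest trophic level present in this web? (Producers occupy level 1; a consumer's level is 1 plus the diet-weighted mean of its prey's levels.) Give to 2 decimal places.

Snail: 1 + 1 = 2
Ground beetle: 1 + 2 = 3
Wren: 1 + (0.86×3 + 0.14×2) = 3.86
Tawny owl: 1 + (0.65×3.86 + 0.35×3) = 4.559

4.56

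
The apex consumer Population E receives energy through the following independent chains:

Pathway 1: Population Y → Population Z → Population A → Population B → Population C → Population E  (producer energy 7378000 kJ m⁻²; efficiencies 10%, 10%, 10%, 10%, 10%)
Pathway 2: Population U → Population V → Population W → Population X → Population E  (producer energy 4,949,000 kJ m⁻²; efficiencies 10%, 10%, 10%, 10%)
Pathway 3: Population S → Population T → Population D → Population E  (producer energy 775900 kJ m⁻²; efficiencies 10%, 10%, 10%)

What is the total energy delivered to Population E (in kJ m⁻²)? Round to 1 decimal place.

1344.6 kJ m⁻²

Pathway 1: 7378000 × 0.1 × 0.1 × 0.1 × 0.1 × 0.1 = 73.78 kJ m⁻²
Pathway 2: 4949000 × 0.1 × 0.1 × 0.1 × 0.1 = 494.9 kJ m⁻²
Pathway 3: 775900 × 0.1 × 0.1 × 0.1 = 775.9 kJ m⁻²
Total at Population E: 73.78 + 494.9 + 775.9 = 1344.58 kJ m⁻²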